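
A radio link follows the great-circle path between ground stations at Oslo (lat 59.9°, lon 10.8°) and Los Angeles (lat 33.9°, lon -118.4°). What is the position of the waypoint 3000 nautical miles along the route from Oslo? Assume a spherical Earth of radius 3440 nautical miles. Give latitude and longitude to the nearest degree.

≈ lat 58°, lon -98°

Convert each endpoint to a unit vector on the sphere (x = cos φ cos λ, y = cos φ sin λ, z = sin φ).
The central angle between the endpoints is δ = arccos(p₁·p₂) ≈ 1.350 rad (77.3°). The total great-circle distance is δ·R ≈ 1.350 × 3440 ≈ 4642 nmi, so the target fraction is f = 3000/4642 ≈ 0.646.
Interpolate at f ≈ 0.646 with slerp weights a = sin((1−f)δ)/sin δ ≈ 0.471, b = sin(fδ)/sin δ ≈ 0.785.
p = a·p₁ + b·p₂ ≈ (-0.078, -0.529, 0.845); φ = arcsin(p_z) ≈ 57.69°, λ = atan2(p_y, p_x) ≈ -98.37°.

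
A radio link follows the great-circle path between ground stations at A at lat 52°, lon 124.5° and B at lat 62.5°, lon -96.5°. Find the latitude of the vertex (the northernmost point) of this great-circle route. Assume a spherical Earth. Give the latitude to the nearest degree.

≈ 78°

The great circle lies in the plane with unit normal n̂ = (p₁ × p₂)/|p₁ × p₂|.
Here n̂_z ≈ +0.213; the vertex latitude is φ_max = arccos|n̂_z| ≈ 77.7°.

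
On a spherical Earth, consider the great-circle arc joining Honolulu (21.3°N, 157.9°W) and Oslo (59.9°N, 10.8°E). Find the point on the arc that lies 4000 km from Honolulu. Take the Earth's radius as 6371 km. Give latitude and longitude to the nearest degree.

Convert each endpoint to a unit vector on the sphere (x = cos φ cos λ, y = cos φ sin λ, z = sin φ).
The central angle between the endpoints is δ = arccos(p₁·p₂) ≈ 1.715 rad (98.3°). The total great-circle distance is δ·R ≈ 1.715 × 6371 ≈ 10928 km, so the target fraction is f = 4000/10928 ≈ 0.366.
Interpolate at f ≈ 0.366 with slerp weights a = sin((1−f)δ)/sin δ ≈ 0.895, b = sin(fδ)/sin δ ≈ 0.594.
p = a·p₁ + b·p₂ ≈ (-0.480, -0.258, 0.839); φ = arcsin(p_z) ≈ 56.99°, λ = atan2(p_y, p_x) ≈ -151.75°.

≈ 57°N, 152°W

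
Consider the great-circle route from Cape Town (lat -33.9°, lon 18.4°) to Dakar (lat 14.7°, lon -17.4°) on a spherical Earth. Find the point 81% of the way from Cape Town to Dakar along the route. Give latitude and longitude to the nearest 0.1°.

From cos δ = sin φ₁ sin φ₂ + cos φ₁ cos φ₂ cos Δλ, the central angle is δ ≈ 1.036 rad (59.4°).
Interpolate at f = 0.81 with slerp weights a = sin((1−f)δ)/sin δ ≈ 0.227, b = sin(fδ)/sin δ ≈ 0.865.
p = a·p₁ + b·p₂ ≈ (0.977, -0.191, 0.093); φ = arcsin(p_z) ≈ 5.32°, λ = atan2(p_y, p_x) ≈ -11.04°.

≈ lat 5.3°, lon -11.0°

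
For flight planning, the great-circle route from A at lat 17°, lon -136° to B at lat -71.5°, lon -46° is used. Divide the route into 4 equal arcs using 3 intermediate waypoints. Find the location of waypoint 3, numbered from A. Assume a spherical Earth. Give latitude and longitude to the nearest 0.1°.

≈ lat -56.6°, lon -99.8°

The haversine formula gives a central angle δ ≈ 1.852 rad (106.1°) between the endpoints.
Interpolate at f = 3/4 with slerp weights a = sin((1−f)δ)/sin δ ≈ 0.465, b = sin(fδ)/sin δ ≈ 1.024.
p = a·p₁ + b·p₂ ≈ (-0.094, -0.542, -0.835); φ = arcsin(p_z) ≈ -56.60°, λ = atan2(p_y, p_x) ≈ -99.84°.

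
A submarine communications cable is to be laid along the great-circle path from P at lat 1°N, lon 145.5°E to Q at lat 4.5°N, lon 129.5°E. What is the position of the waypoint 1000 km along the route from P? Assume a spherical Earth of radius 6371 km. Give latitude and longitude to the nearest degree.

≈ lat 3°N, lon 137°E

Convert each endpoint to a unit vector on the sphere (x = cos φ cos λ, y = cos φ sin λ, z = sin φ).
The central angle between the endpoints is δ = arccos(p₁·p₂) ≈ 0.285 rad (16.4°). The total great-circle distance is δ·R ≈ 0.285 × 6371 ≈ 1819 km, so the target fraction is f = 1000/1819 ≈ 0.550.
Interpolate at f ≈ 0.550 with slerp weights a = sin((1−f)δ)/sin δ ≈ 0.455, b = sin(fδ)/sin δ ≈ 0.555.
p = a·p₁ + b·p₂ ≈ (-0.727, 0.685, 0.051); φ = arcsin(p_z) ≈ 2.95°, λ = atan2(p_y, p_x) ≈ 136.72°.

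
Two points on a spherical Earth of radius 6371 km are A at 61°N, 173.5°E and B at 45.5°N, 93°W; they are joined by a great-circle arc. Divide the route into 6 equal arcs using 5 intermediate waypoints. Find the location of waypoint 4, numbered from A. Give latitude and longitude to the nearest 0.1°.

Write both endpoints as unit vectors p₁, p₂ with components (cos φ cos λ, cos φ sin λ, sin φ).
The central angle between the endpoints is δ = arccos(p₁·p₂) ≈ 0.923 rad (52.9°).
Interpolate at f = 4/6 with slerp weights a = sin((1−f)δ)/sin δ ≈ 0.380, b = sin(fδ)/sin δ ≈ 0.724.
p = a·p₁ + b·p₂ ≈ (-0.210, -0.486, 0.849); φ = arcsin(p_z) ≈ 58.05°, λ = atan2(p_y, p_x) ≈ -113.33°.

≈ 58.1°N, 113.3°W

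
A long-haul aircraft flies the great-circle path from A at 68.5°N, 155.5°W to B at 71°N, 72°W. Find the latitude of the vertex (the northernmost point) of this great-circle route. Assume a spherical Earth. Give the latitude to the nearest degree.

The great circle lies in the plane with unit normal n̂ = (p₁ × p₂)/|p₁ × p₂|.
Here n̂_z ≈ +0.264; the vertex latitude is φ_max = arccos|n̂_z| ≈ 74.7°.

≈ 75°N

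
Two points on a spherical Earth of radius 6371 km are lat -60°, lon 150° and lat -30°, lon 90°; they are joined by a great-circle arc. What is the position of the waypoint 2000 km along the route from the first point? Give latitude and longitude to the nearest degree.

≈ lat -53°, lon 120°

Convert each endpoint to a unit vector on the sphere (x = cos φ cos λ, y = cos φ sin λ, z = sin φ).
The central angle between the endpoints is δ = arccos(p₁·p₂) ≈ 0.864 rad (49.5°). The total great-circle distance is δ·R ≈ 0.864 × 6371 ≈ 5504 km, so the target fraction is f = 2000/5504 ≈ 0.363.
Interpolate at f ≈ 0.363 with slerp weights a = sin((1−f)δ)/sin δ ≈ 0.687, b = sin(fδ)/sin δ ≈ 0.406.
p = a·p₁ + b·p₂ ≈ (-0.298, 0.524, -0.798); φ = arcsin(p_z) ≈ -52.97°, λ = atan2(p_y, p_x) ≈ 119.62°.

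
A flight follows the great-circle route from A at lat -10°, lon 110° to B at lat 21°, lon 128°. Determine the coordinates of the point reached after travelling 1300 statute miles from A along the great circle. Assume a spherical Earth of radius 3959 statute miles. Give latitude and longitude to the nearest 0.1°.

≈ lat 6.4°, lon 119.2°

Write both endpoints as unit vectors p₁, p₂ with components (cos φ cos λ, cos φ sin λ, sin φ).
The central angle between the endpoints is δ = arccos(p₁·p₂) ≈ 0.623 rad (35.7°). The total great-circle distance is δ·R ≈ 0.623 × 3959 ≈ 2466 mi, so the target fraction is f = 1300/2466 ≈ 0.527.
Interpolate at f ≈ 0.527 with slerp weights a = sin((1−f)δ)/sin δ ≈ 0.498, b = sin(fδ)/sin δ ≈ 0.553.
p = a·p₁ + b·p₂ ≈ (-0.485, 0.867, 0.112); φ = arcsin(p_z) ≈ 6.41°, λ = atan2(p_y, p_x) ≈ 119.23°.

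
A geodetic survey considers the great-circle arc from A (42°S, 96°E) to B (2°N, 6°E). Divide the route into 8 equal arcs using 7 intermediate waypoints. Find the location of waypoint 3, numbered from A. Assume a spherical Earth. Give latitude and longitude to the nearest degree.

≈ (33°S, 54°E)

The haversine formula gives a central angle δ ≈ 1.594 rad (91.3°) between the endpoints.
Interpolate at f = 3/8 with slerp weights a = sin((1−f)δ)/sin δ ≈ 0.840, b = sin(fδ)/sin δ ≈ 0.563.
p = a·p₁ + b·p₂ ≈ (0.494, 0.679, -0.542); φ = arcsin(p_z) ≈ -32.84°, λ = atan2(p_y, p_x) ≈ 53.96°.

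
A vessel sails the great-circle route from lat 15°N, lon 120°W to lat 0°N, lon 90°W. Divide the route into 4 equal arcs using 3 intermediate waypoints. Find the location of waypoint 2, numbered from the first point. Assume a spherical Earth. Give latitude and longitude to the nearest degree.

Convert each endpoint to a unit vector on the sphere (x = cos φ cos λ, y = cos φ sin λ, z = sin φ).
The central angle between the endpoints is δ = arccos(p₁·p₂) ≈ 0.580 rad (33.2°).
Interpolate at f = 2/4 with slerp weights a = sin((1−f)δ)/sin δ ≈ 0.522, b = sin(fδ)/sin δ ≈ 0.522.
p = a·p₁ + b·p₂ ≈ (-0.252, -0.958, 0.135); φ = arcsin(p_z) ≈ 7.76°, λ = atan2(p_y, p_x) ≈ -104.73°.

≈ lat 8°N, lon 105°W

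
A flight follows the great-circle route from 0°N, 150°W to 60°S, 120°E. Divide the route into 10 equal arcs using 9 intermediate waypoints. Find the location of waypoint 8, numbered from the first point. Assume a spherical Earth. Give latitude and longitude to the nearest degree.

Convert each endpoint to a unit vector on the sphere (x = cos φ cos λ, y = cos φ sin λ, z = sin φ).
The central angle between the endpoints is δ = arccos(p₁·p₂) ≈ 1.571 rad (90.0°).
Interpolate at f = 8/10 with slerp weights a = sin((1−f)δ)/sin δ ≈ 0.309, b = sin(fδ)/sin δ ≈ 0.951.
p = a·p₁ + b·p₂ ≈ (-0.505, 0.257, -0.824); φ = arcsin(p_z) ≈ -55.45°, λ = atan2(p_y, p_x) ≈ 153.02°.

≈ 55°S, 153°E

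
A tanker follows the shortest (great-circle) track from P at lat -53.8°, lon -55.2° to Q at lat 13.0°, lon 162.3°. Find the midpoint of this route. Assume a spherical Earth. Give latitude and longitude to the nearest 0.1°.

Convert each endpoint to a unit vector on the sphere (x = cos φ cos λ, y = cos φ sin λ, z = sin φ).
The central angle between the endpoints is δ = arccos(p₁·p₂) ≈ 2.263 rad (129.6°).
Interpolate at f = 1/2 with slerp weights a = sin((1−f)δ)/sin δ ≈ 1.175, b = sin(fδ)/sin δ ≈ 1.175.
p = a·p₁ + b·p₂ ≈ (-0.695, -0.222, -0.684); φ = arcsin(p_z) ≈ -43.16°, λ = atan2(p_y, p_x) ≈ -162.29°.

≈ lat -43.2°, lon -162.3°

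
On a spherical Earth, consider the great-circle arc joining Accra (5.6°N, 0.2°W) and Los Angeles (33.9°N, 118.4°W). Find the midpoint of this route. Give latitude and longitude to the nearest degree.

Convert each endpoint to a unit vector on the sphere (x = cos φ cos λ, y = cos φ sin λ, z = sin φ).
The central angle between the endpoints is δ = arccos(p₁·p₂) ≈ 1.913 rad (109.6°).
Interpolate at f = 1/2 with slerp weights a = sin((1−f)δ)/sin δ ≈ 0.868, b = sin(fδ)/sin δ ≈ 0.868.
p = a·p₁ + b·p₂ ≈ (0.521, -0.637, 0.569); φ = arcsin(p_z) ≈ 34.66°, λ = atan2(p_y, p_x) ≈ -50.70°.

≈ 35°N, 51°W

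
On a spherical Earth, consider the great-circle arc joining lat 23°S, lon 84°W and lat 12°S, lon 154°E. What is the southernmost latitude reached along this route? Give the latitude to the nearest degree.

≈ 34°S

The great circle lies in the plane with unit normal n̂ = (p₁ × p₂)/|p₁ × p₂|.
Here n̂_z ≈ -0.832; the vertex latitude is φ_max = arccos|n̂_z| ≈ 33.7°.
Check via Clairaut: cos φ_max = |cos φ₁| · sin C = cos(23.0°)·sin(115.4°) ≈ 0.832, again giving ≈ 33.7°.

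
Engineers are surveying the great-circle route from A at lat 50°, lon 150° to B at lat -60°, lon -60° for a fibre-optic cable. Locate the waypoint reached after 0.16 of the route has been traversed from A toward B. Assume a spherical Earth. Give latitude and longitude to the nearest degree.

From cos δ = sin φ₁ sin φ₂ + cos φ₁ cos φ₂ cos Δλ, the central angle is δ ≈ 2.799 rad (160.3°).
Interpolate at f = 0.16 with slerp weights a = sin((1−f)δ)/sin δ ≈ 2.114, b = sin(fδ)/sin δ ≈ 1.287.
p = a·p₁ + b·p₂ ≈ (-0.855, 0.122, 0.504); φ = arcsin(p_z) ≈ 30.29°, λ = atan2(p_y, p_x) ≈ 171.88°.

≈ lat 30°, lon 172°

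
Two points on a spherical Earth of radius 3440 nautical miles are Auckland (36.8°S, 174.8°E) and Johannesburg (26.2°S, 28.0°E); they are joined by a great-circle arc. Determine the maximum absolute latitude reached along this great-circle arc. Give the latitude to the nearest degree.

≈ 65°S

The great circle lies in the plane with unit normal n̂ = (p₁ × p₂)/|p₁ × p₂|.
Here n̂_z ≈ -0.418; the vertex latitude is φ_max = arccos|n̂_z| ≈ 65.3°.
Check via Clairaut: cos φ_max = |cos φ₁| · sin C = cos(36.8°)·sin(148.5°) ≈ 0.418, again giving ≈ 65.3°.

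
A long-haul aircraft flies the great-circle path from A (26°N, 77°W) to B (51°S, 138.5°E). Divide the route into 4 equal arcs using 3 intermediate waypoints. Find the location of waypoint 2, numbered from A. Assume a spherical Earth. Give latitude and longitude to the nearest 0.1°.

From cos δ = sin φ₁ sin φ₂ + cos φ₁ cos φ₂ cos Δλ, the central angle is δ ≈ 2.500 rad (143.2°).
Interpolate at f = 2/4 with slerp weights a = sin((1−f)δ)/sin δ ≈ 1.586, b = sin(fδ)/sin δ ≈ 1.586.
p = a·p₁ + b·p₂ ≈ (-0.427, -0.727, -0.537); φ = arcsin(p_z) ≈ -32.49°, λ = atan2(p_y, p_x) ≈ -120.40°.

≈ (32.5°S, 120.4°W)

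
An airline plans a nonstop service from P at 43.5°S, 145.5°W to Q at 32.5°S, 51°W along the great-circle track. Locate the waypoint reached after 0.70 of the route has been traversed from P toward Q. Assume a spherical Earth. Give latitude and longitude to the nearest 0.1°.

≈ 44.3°S, 73.9°W

Write both endpoints as unit vectors p₁, p₂ with components (cos φ cos λ, cos φ sin λ, sin φ).
The central angle between the endpoints is δ = arccos(p₁·p₂) ≈ 1.243 rad (71.2°).
Interpolate at f = 0.70 with slerp weights a = sin((1−f)δ)/sin δ ≈ 0.385, b = sin(fδ)/sin δ ≈ 0.807.
p = a·p₁ + b·p₂ ≈ (0.198, -0.687, -0.699); φ = arcsin(p_z) ≈ -44.32°, λ = atan2(p_y, p_x) ≈ -73.89°.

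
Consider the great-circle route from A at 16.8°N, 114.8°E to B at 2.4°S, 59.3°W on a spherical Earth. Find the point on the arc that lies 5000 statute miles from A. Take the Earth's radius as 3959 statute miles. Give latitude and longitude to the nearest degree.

≈ 68°N, 30°E

Write both endpoints as unit vectors p₁, p₂ with components (cos φ cos λ, cos φ sin λ, sin φ).
The central angle between the endpoints is δ = arccos(p₁·p₂) ≈ 2.871 rad (164.5°). The total great-circle distance is δ·R ≈ 2.871 × 3959 ≈ 11365 mi, so the target fraction is f = 5000/11365 ≈ 0.440.
Interpolate at f ≈ 0.440 with slerp weights a = sin((1−f)δ)/sin δ ≈ 3.734, b = sin(fδ)/sin δ ≈ 3.561.
p = a·p₁ + b·p₂ ≈ (0.317, 0.186, 0.930); φ = arcsin(p_z) ≈ 68.44°, λ = atan2(p_y, p_x) ≈ 30.38°.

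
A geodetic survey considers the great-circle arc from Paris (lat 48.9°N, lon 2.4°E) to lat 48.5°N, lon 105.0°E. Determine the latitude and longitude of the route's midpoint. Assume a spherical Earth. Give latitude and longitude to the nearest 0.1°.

Convert each endpoint to a unit vector on the sphere (x = cos φ cos λ, y = cos φ sin λ, z = sin φ).
The central angle between the endpoints is δ = arccos(p₁·p₂) ≈ 1.082 rad (62.0°).
Interpolate at f = 1/2 with slerp weights a = sin((1−f)δ)/sin δ ≈ 0.583, b = sin(fδ)/sin δ ≈ 0.583.
p = a·p₁ + b·p₂ ≈ (0.283, 0.389, 0.876); φ = arcsin(p_z) ≈ 61.22°, λ = atan2(p_y, p_x) ≈ 53.98°.

≈ lat 61.2°N, lon 54.0°E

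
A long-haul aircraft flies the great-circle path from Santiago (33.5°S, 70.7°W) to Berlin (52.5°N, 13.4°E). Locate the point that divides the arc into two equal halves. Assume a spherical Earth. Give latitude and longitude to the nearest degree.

From cos δ = sin φ₁ sin φ₂ + cos φ₁ cos φ₂ cos Δλ, the central angle is δ ≈ 1.967 rad (112.7°).
Interpolate at f = 1/2 with slerp weights a = sin((1−f)δ)/sin δ ≈ 0.902, b = sin(fδ)/sin δ ≈ 0.902.
p = a·p₁ + b·p₂ ≈ (0.783, -0.583, 0.218); φ = arcsin(p_z) ≈ 12.58°, λ = atan2(p_y, p_x) ≈ -36.66°.

≈ (13°N, 37°W)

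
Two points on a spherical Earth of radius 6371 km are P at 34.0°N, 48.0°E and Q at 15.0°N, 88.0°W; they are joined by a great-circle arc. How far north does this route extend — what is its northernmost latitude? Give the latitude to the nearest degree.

The great circle lies in the plane with unit normal n̂ = (p₁ × p₂)/|p₁ × p₂|.
Here n̂_z ≈ -0.617; the vertex latitude is φ_max = arccos|n̂_z| ≈ 51.9°.
Check via Clairaut: cos φ_max = |cos φ₁| · sin C = cos(34.0°)·sin(48.0°) ≈ 0.617, again giving ≈ 51.9°.

≈ 52°N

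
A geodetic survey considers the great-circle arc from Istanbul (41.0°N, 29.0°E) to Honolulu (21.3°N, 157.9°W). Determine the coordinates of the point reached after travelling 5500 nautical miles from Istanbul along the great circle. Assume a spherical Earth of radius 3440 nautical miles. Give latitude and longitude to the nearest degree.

Convert each endpoint to a unit vector on the sphere (x = cos φ cos λ, y = cos φ sin λ, z = sin φ).
The central angle between the endpoints is δ = arccos(p₁·p₂) ≈ 2.049 rad (117.4°). The total great-circle distance is δ·R ≈ 2.049 × 3440 ≈ 7047 nmi, so the target fraction is f = 5500/7047 ≈ 0.780.
Interpolate at f ≈ 0.780 with slerp weights a = sin((1−f)δ)/sin δ ≈ 0.489, b = sin(fδ)/sin δ ≈ 1.126.
p = a·p₁ + b·p₂ ≈ (-0.649, -0.215, 0.730); φ = arcsin(p_z) ≈ 46.89°, λ = atan2(p_y, p_x) ≈ -161.62°.

≈ (47°N, 162°W)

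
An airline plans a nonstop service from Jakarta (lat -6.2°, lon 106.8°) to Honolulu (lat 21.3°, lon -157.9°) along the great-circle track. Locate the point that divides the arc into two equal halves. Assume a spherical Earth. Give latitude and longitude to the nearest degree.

≈ lat 11°, lon 152°

Convert each endpoint to a unit vector on the sphere (x = cos φ cos λ, y = cos φ sin λ, z = sin φ).
The central angle between the endpoints is δ = arccos(p₁·p₂) ≈ 1.696 rad (97.2°).
Interpolate at f = 1/2 with slerp weights a = sin((1−f)δ)/sin δ ≈ 0.756, b = sin(fδ)/sin δ ≈ 0.756.
p = a·p₁ + b·p₂ ≈ (-0.870, 0.454, 0.193); φ = arcsin(p_z) ≈ 11.12°, λ = atan2(p_y, p_x) ≈ 152.41°.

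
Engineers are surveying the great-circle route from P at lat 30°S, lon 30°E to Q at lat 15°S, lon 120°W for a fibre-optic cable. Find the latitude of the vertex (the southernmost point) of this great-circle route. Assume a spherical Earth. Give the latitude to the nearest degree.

≈ 59°S

The great circle lies in the plane with unit normal n̂ = (p₁ × p₂)/|p₁ × p₂|.
Here n̂_z ≈ -0.520; the vertex latitude is φ_max = arccos|n̂_z| ≈ 58.6°.
Check via Clairaut: cos φ_max = |cos φ₁| · sin C = cos(30.0°)·sin(143.1°) ≈ 0.520, again giving ≈ 58.6°.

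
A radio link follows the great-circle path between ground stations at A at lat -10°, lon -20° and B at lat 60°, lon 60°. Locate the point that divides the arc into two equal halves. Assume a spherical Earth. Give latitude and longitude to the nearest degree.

≈ lat 30°, lon 5°

Convert each endpoint to a unit vector on the sphere (x = cos φ cos λ, y = cos φ sin λ, z = sin φ).
The central angle between the endpoints is δ = arccos(p₁·p₂) ≈ 1.636 rad (93.7°).
Interpolate at f = 1/2 with slerp weights a = sin((1−f)δ)/sin δ ≈ 0.731, b = sin(fδ)/sin δ ≈ 0.731.
p = a·p₁ + b·p₂ ≈ (0.859, 0.070, 0.506); φ = arcsin(p_z) ≈ 30.42°, λ = atan2(p_y, p_x) ≈ 4.68°.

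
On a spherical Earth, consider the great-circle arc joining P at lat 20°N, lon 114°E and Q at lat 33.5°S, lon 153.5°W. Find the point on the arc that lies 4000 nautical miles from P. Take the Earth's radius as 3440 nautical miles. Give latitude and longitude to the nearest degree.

The haversine formula gives a central angle δ ≈ 1.796 rad (102.9°) between the endpoints. The total great-circle distance is δ·R ≈ 1.796 × 3440 ≈ 6177 nmi, so the target fraction is f = 4000/6177 ≈ 0.648.
Interpolate at f ≈ 0.648 with slerp weights a = sin((1−f)δ)/sin δ ≈ 0.607, b = sin(fδ)/sin δ ≈ 0.942.
p = a·p₁ + b·p₂ ≈ (-0.935, 0.170, -0.312); φ = arcsin(p_z) ≈ -18.19°, λ = atan2(p_y, p_x) ≈ 169.66°.

≈ lat 18°S, lon 170°E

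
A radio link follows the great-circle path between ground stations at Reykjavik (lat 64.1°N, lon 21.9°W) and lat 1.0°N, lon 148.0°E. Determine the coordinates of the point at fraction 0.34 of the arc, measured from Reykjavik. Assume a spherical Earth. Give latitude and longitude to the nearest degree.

≈ lat 76°N, lon 129°E

Write both endpoints as unit vectors p₁, p₂ with components (cos φ cos λ, cos φ sin λ, sin φ).
The central angle between the endpoints is δ = arccos(p₁·p₂) ≈ 1.998 rad (114.5°).
Interpolate at f = 0.34 with slerp weights a = sin((1−f)δ)/sin δ ≈ 1.064, b = sin(fδ)/sin δ ≈ 0.690.
p = a·p₁ + b·p₂ ≈ (-0.154, 0.192, 0.969); φ = arcsin(p_z) ≈ 75.73°, λ = atan2(p_y, p_x) ≈ 128.69°.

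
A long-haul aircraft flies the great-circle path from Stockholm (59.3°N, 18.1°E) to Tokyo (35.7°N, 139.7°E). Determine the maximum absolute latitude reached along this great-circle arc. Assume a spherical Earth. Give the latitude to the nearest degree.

The great circle lies in the plane with unit normal n̂ = (p₁ × p₂)/|p₁ × p₂|.
Here n̂_z ≈ +0.368; the vertex latitude is φ_max = arccos|n̂_z| ≈ 68.4°.
Check via Clairaut: cos φ_max = |cos φ₁| · sin C = cos(59.3°)·sin(46.2°) ≈ 0.368, again giving ≈ 68.4°.

≈ 68°N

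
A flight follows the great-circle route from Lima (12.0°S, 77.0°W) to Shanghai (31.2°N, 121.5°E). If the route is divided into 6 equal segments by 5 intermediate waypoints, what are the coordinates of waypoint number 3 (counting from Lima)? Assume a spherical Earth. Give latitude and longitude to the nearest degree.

From cos δ = sin φ₁ sin φ₂ + cos φ₁ cos φ₂ cos Δλ, the central angle is δ ≈ 2.693 rad (154.3°).
Interpolate at f = 3/6 with slerp weights a = sin((1−f)δ)/sin δ ≈ 2.249, b = sin(fδ)/sin δ ≈ 2.249.
p = a·p₁ + b·p₂ ≈ (-0.510, -0.503, 0.697); φ = arcsin(p_z) ≈ 44.22°, λ = atan2(p_y, p_x) ≈ -135.40°.

≈ 44°N, 135°W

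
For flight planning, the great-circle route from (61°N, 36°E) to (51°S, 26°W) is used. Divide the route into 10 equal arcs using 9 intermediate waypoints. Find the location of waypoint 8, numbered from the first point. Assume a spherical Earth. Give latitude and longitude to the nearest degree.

Write both endpoints as unit vectors p₁, p₂ with components (cos φ cos λ, cos φ sin λ, sin φ).
The central angle between the endpoints is δ = arccos(p₁·p₂) ≈ 2.137 rad (122.4°).
Interpolate at f = 8/10 with slerp weights a = sin((1−f)δ)/sin δ ≈ 0.491, b = sin(fδ)/sin δ ≈ 1.174.
p = a·p₁ + b·p₂ ≈ (0.856, -0.184, -0.482); φ = arcsin(p_z) ≈ -28.84°, λ = atan2(p_y, p_x) ≈ -12.11°.

≈ (29°S, 12°W)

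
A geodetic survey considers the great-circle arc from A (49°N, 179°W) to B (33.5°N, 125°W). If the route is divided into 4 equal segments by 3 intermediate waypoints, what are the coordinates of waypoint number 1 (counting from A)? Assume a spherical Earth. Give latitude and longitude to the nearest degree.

The haversine formula gives a central angle δ ≈ 0.741 rad (42.4°) between the endpoints.
Interpolate at f = 1/4 with slerp weights a = sin((1−f)δ)/sin δ ≈ 0.782, b = sin(fδ)/sin δ ≈ 0.273.
p = a·p₁ + b·p₂ ≈ (-0.643, -0.195, 0.740); φ = arcsin(p_z) ≈ 47.77°, λ = atan2(p_y, p_x) ≈ -163.11°.

≈ (48°N, 163°W)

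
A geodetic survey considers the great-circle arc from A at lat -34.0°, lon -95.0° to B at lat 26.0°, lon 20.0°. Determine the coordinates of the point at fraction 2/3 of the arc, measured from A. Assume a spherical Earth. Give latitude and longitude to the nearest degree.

≈ lat 5°, lon -17°

Write both endpoints as unit vectors p₁, p₂ with components (cos φ cos λ, cos φ sin λ, sin φ).
The central angle between the endpoints is δ = arccos(p₁·p₂) ≈ 2.165 rad (124.1°).
Interpolate at f = 2/3 with slerp weights a = sin((1−f)δ)/sin δ ≈ 0.797, b = sin(fδ)/sin δ ≈ 1.197.
p = a·p₁ + b·p₂ ≈ (0.954, -0.291, 0.079); φ = arcsin(p_z) ≈ 4.53°, λ = atan2(p_y, p_x) ≈ -16.95°.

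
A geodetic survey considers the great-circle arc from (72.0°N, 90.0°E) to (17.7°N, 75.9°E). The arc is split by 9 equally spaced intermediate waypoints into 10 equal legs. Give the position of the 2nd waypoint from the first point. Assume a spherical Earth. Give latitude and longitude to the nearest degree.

Write both endpoints as unit vectors p₁, p₂ with components (cos φ cos λ, cos φ sin λ, sin φ).
The central angle between the endpoints is δ = arccos(p₁·p₂) ≈ 0.959 rad (54.9°).
Interpolate at f = 2/10 with slerp weights a = sin((1−f)δ)/sin δ ≈ 0.848, b = sin(fδ)/sin δ ≈ 0.233.
p = a·p₁ + b·p₂ ≈ (0.054, 0.477, 0.877); φ = arcsin(p_z) ≈ 61.30°, λ = atan2(p_y, p_x) ≈ 83.54°.

≈ (61°N, 84°E)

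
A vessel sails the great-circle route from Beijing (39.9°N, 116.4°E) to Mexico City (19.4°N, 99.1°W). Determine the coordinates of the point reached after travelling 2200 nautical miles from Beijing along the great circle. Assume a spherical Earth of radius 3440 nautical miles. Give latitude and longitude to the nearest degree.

Convert each endpoint to a unit vector on the sphere (x = cos φ cos λ, y = cos φ sin λ, z = sin φ).
The central angle between the endpoints is δ = arccos(p₁·p₂) ≈ 1.956 rad (112.1°). The total great-circle distance is δ·R ≈ 1.956 × 3440 ≈ 6730 nmi, so the target fraction is f = 2200/6730 ≈ 0.327.
Interpolate at f ≈ 0.327 with slerp weights a = sin((1−f)δ)/sin δ ≈ 1.045, b = sin(fδ)/sin δ ≈ 0.644.
p = a·p₁ + b·p₂ ≈ (-0.452, 0.118, 0.884); φ = arcsin(p_z) ≈ 62.13°, λ = atan2(p_y, p_x) ≈ 165.39°.

≈ 62°N, 165°E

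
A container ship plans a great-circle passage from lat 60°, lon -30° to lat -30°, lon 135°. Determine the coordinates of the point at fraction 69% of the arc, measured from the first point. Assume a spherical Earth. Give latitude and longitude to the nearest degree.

≈ lat 15°, lon 124°

The haversine formula gives a central angle δ ≈ 2.589 rad (148.4°) between the endpoints.
Interpolate at f = 0.69 with slerp weights a = sin((1−f)δ)/sin δ ≈ 1.371, b = sin(fδ)/sin δ ≈ 1.862.
p = a·p₁ + b·p₂ ≈ (-0.546, 0.797, 0.256); φ = arcsin(p_z) ≈ 14.85°, λ = atan2(p_y, p_x) ≈ 124.43°.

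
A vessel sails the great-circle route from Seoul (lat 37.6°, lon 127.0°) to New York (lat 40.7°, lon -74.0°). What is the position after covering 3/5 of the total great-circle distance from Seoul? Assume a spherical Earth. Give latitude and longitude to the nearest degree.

Write both endpoints as unit vectors p₁, p₂ with components (cos φ cos λ, cos φ sin λ, sin φ).
The central angle between the endpoints is δ = arccos(p₁·p₂) ≈ 1.734 rad (99.4°).
Interpolate at f = 3/5 with slerp weights a = sin((1−f)δ)/sin δ ≈ 0.648, b = sin(fδ)/sin δ ≈ 0.874.
p = a·p₁ + b·p₂ ≈ (-0.126, -0.227, 0.966); φ = arcsin(p_z) ≈ 74.94°, λ = atan2(p_y, p_x) ≈ -119.07°.

≈ lat 75°, lon -119°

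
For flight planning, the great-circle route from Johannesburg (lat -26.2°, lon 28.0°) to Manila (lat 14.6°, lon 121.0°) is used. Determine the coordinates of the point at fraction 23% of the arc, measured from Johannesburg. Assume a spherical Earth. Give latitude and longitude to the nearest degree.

≈ lat -20°, lon 52°

Convert each endpoint to a unit vector on the sphere (x = cos φ cos λ, y = cos φ sin λ, z = sin φ).
The central angle between the endpoints is δ = arccos(p₁·p₂) ≈ 1.728 rad (99.0°).
Interpolate at f = 0.23 with slerp weights a = sin((1−f)δ)/sin δ ≈ 0.983, b = sin(fδ)/sin δ ≈ 0.392.
p = a·p₁ + b·p₂ ≈ (0.584, 0.739, -0.335); φ = arcsin(p_z) ≈ -19.60°, λ = atan2(p_y, p_x) ≈ 51.71°.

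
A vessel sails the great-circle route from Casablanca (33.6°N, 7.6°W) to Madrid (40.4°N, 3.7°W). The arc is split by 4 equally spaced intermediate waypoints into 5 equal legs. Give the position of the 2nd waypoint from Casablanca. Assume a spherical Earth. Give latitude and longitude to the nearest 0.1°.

≈ 36.3°N, 6.1°W

Convert each endpoint to a unit vector on the sphere (x = cos φ cos λ, y = cos φ sin λ, z = sin φ).
The central angle between the endpoints is δ = arccos(p₁·p₂) ≈ 0.131 rad (7.5°).
Interpolate at f = 2/5 with slerp weights a = sin((1−f)δ)/sin δ ≈ 0.601, b = sin(fδ)/sin δ ≈ 0.401.
p = a·p₁ + b·p₂ ≈ (0.801, -0.086, 0.593); φ = arcsin(p_z) ≈ 36.34°, λ = atan2(p_y, p_x) ≈ -6.12°.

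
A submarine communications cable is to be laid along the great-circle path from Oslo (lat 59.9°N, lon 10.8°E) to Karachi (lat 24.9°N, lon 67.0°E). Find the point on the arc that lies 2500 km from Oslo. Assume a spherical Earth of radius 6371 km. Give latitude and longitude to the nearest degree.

Write both endpoints as unit vectors p₁, p₂ with components (cos φ cos λ, cos φ sin λ, sin φ).
The central angle between the endpoints is δ = arccos(p₁·p₂) ≈ 0.905 rad (51.9°). The total great-circle distance is δ·R ≈ 0.905 × 6371 ≈ 5769 km, so the target fraction is f = 2500/5769 ≈ 0.433.
Interpolate at f ≈ 0.433 with slerp weights a = sin((1−f)δ)/sin δ ≈ 0.624, b = sin(fδ)/sin δ ≈ 0.486.
p = a·p₁ + b·p₂ ≈ (0.480, 0.464, 0.744); φ = arcsin(p_z) ≈ 48.11°, λ = atan2(p_y, p_x) ≈ 44.08°.

≈ lat 48°N, lon 44°E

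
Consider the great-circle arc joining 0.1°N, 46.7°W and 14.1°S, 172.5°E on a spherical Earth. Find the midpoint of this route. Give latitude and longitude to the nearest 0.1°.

Write both endpoints as unit vectors p₁, p₂ with components (cos φ cos λ, cos φ sin λ, sin φ).
The central angle between the endpoints is δ = arccos(p₁·p₂) ≈ 2.422 rad (138.8°).
Interpolate at f = 1/2 with slerp weights a = sin((1−f)δ)/sin δ ≈ 1.420, b = sin(fδ)/sin δ ≈ 1.420.
p = a·p₁ + b·p₂ ≈ (-0.392, -0.854, -0.343); φ = arcsin(p_z) ≈ -20.09°, λ = atan2(p_y, p_x) ≈ -114.64°.

≈ 20.1°S, 114.6°W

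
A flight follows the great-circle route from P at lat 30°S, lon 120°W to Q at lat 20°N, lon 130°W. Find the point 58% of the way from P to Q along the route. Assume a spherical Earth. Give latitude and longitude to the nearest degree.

Write both endpoints as unit vectors p₁, p₂ with components (cos φ cos λ, cos φ sin λ, sin φ).
The central angle between the endpoints is δ = arccos(p₁·p₂) ≈ 0.889 rad (50.9°).
Interpolate at f = 0.58 with slerp weights a = sin((1−f)δ)/sin δ ≈ 0.470, b = sin(fδ)/sin δ ≈ 0.635.
p = a·p₁ + b·p₂ ≈ (-0.587, -0.809, -0.018); φ = arcsin(p_z) ≈ -1.01°, λ = atan2(p_y, p_x) ≈ -125.95°.

≈ lat 1°S, lon 126°W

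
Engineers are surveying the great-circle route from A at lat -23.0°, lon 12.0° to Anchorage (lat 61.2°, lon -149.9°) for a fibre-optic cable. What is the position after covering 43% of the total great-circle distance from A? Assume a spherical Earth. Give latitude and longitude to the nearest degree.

≈ lat 36°, lon -2°

From cos δ = sin φ₁ sin φ₂ + cos φ₁ cos φ₂ cos Δλ, the central angle is δ ≈ 2.440 rad (139.8°).
Interpolate at f = 0.43 with slerp weights a = sin((1−f)δ)/sin δ ≈ 1.525, b = sin(fδ)/sin δ ≈ 1.344.
p = a·p₁ + b·p₂ ≈ (0.813, -0.033, 0.582); φ = arcsin(p_z) ≈ 35.57°, λ = atan2(p_y, p_x) ≈ -2.31°.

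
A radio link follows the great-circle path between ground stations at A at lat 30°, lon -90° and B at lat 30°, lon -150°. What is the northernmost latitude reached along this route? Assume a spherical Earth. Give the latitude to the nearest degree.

≈ 34°

The great circle lies in the plane with unit normal n̂ = (p₁ × p₂)/|p₁ × p₂|.
Here n̂_z ≈ -0.832; the vertex latitude is φ_max = arccos|n̂_z| ≈ 33.7°.
Check via Clairaut: cos φ_max = |cos φ₁| · sin C = cos(30.0°)·sin(73.9°) ≈ 0.832, again giving ≈ 33.7°.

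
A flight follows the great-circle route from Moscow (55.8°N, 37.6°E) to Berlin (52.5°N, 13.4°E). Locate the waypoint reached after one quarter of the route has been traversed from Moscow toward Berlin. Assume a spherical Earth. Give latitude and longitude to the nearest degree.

≈ 55°N, 31°E

Convert each endpoint to a unit vector on the sphere (x = cos φ cos λ, y = cos φ sin λ, z = sin φ).
The central angle between the endpoints is δ = arccos(p₁·p₂) ≈ 0.253 rad (14.5°).
Interpolate at f = 1/4 with slerp weights a = sin((1−f)δ)/sin δ ≈ 0.754, b = sin(fδ)/sin δ ≈ 0.253.
p = a·p₁ + b·p₂ ≈ (0.485, 0.294, 0.824); φ = arcsin(p_z) ≈ 55.44°, λ = atan2(p_y, p_x) ≈ 31.22°.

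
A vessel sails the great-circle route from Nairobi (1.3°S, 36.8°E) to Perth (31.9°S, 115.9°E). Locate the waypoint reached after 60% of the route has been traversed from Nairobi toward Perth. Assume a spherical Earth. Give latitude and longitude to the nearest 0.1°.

From cos δ = sin φ₁ sin φ₂ + cos φ₁ cos φ₂ cos Δλ, the central angle is δ ≈ 1.397 rad (80.1°).
Interpolate at f = 0.60 with slerp weights a = sin((1−f)δ)/sin δ ≈ 0.538, b = sin(fδ)/sin δ ≈ 0.755.
p = a·p₁ + b·p₂ ≈ (0.151, 0.899, -0.411); φ = arcsin(p_z) ≈ -24.28°, λ = atan2(p_y, p_x) ≈ 80.46°.

≈ (24.3°S, 80.5°E)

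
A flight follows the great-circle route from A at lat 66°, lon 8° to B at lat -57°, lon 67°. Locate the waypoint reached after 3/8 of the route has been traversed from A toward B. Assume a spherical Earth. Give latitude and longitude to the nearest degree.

From cos δ = sin φ₁ sin φ₂ + cos φ₁ cos φ₂ cos Δλ, the central angle is δ ≈ 2.281 rad (130.7°).
Interpolate at f = 3/8 with slerp weights a = sin((1−f)δ)/sin δ ≈ 1.305, b = sin(fδ)/sin δ ≈ 0.996.
p = a·p₁ + b·p₂ ≈ (0.738, 0.573, 0.357); φ = arcsin(p_z) ≈ 20.93°, λ = atan2(p_y, p_x) ≈ 37.84°.

≈ lat 21°, lon 38°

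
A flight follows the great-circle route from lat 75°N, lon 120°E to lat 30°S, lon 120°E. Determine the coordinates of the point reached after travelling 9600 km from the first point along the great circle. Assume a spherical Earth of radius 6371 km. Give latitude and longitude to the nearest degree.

≈ lat 11°S, lon 120°E

Convert each endpoint to a unit vector on the sphere (x = cos φ cos λ, y = cos φ sin λ, z = sin φ).
The central angle between the endpoints is δ = arccos(p₁·p₂) ≈ 1.833 rad (105.0°). The total great-circle distance is δ·R ≈ 1.833 × 6371 ≈ 11675 km, so the target fraction is f = 9600/11675 ≈ 0.822.
Interpolate at f ≈ 0.822 with slerp weights a = sin((1−f)δ)/sin δ ≈ 0.331, b = sin(fδ)/sin δ ≈ 1.033.
p = a·p₁ + b·p₂ ≈ (-0.490, 0.849, -0.197); φ = arcsin(p_z) ≈ -11.33°, λ = atan2(p_y, p_x) ≈ 120.00°.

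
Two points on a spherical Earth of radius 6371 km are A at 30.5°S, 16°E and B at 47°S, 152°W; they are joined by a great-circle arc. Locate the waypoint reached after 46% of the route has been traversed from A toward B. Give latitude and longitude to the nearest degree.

≈ 76°S, 9°W

The haversine formula gives a central angle δ ≈ 1.776 rad (101.7°) between the endpoints.
Interpolate at f = 0.46 with slerp weights a = sin((1−f)δ)/sin δ ≈ 0.836, b = sin(fδ)/sin δ ≈ 0.745.
p = a·p₁ + b·p₂ ≈ (0.244, -0.040, -0.969); φ = arcsin(p_z) ≈ -75.68°, λ = atan2(p_y, p_x) ≈ -9.27°.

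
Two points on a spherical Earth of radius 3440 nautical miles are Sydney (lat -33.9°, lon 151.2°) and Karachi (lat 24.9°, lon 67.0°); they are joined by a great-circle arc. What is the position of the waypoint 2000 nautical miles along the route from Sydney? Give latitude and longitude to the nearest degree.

Write both endpoints as unit vectors p₁, p₂ with components (cos φ cos λ, cos φ sin λ, sin φ).
The central angle between the endpoints is δ = arccos(p₁·p₂) ≈ 1.730 rad (99.1°). The total great-circle distance is δ·R ≈ 1.730 × 3440 ≈ 5952 nmi, so the target fraction is f = 2000/5952 ≈ 0.336.
Interpolate at f ≈ 0.336 with slerp weights a = sin((1−f)δ)/sin δ ≈ 0.924, b = sin(fδ)/sin δ ≈ 0.556.
p = a·p₁ + b·p₂ ≈ (-0.475, 0.834, -0.281); φ = arcsin(p_z) ≈ -16.33°, λ = atan2(p_y, p_x) ≈ 119.66°.

≈ lat -16°, lon 120°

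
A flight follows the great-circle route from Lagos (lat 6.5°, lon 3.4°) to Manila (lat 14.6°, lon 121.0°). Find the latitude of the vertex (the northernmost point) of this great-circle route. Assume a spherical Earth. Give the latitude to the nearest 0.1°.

The great circle lies in the plane with unit normal n̂ = (p₁ × p₂)/|p₁ × p₂|.
Here n̂_z ≈ +0.937; the vertex latitude is φ_max = arccos|n̂_z| ≈ 20.4°.
Check via Clairaut: cos φ_max = |cos φ₁| · sin C = cos(6.5°)·sin(70.6°) ≈ 0.937, again giving ≈ 20.4°.

≈ 20.4°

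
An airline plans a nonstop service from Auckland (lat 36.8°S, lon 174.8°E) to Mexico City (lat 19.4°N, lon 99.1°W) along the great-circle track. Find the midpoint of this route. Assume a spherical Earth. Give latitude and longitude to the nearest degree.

Write both endpoints as unit vectors p₁, p₂ with components (cos φ cos λ, cos φ sin λ, sin φ).
The central angle between the endpoints is δ = arccos(p₁·p₂) ≈ 1.719 rad (98.5°).
Interpolate at f = 1/2 with slerp weights a = sin((1−f)δ)/sin δ ≈ 0.766, b = sin(fδ)/sin δ ≈ 0.766.
p = a·p₁ + b·p₂ ≈ (-0.725, -0.658, -0.204); φ = arcsin(p_z) ≈ -11.79°, λ = atan2(p_y, p_x) ≈ -137.79°.

≈ lat 12°S, lon 138°W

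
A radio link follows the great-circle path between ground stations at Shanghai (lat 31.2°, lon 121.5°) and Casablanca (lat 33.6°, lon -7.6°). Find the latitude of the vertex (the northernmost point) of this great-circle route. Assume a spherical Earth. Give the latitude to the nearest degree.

The great circle lies in the plane with unit normal n̂ = (p₁ × p₂)/|p₁ × p₂|.
Here n̂_z ≈ -0.560; the vertex latitude is φ_max = arccos|n̂_z| ≈ 55.9°.
Check via Clairaut: cos φ_max = |cos φ₁| · sin C = cos(31.2°)·sin(40.9°) ≈ 0.560, again giving ≈ 55.9°.

≈ 56°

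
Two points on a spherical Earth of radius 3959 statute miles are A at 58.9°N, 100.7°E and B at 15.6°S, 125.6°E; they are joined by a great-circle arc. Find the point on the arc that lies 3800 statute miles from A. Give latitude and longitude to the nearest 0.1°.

The haversine formula gives a central angle δ ≈ 1.348 rad (77.2°) between the endpoints. The total great-circle distance is δ·R ≈ 1.348 × 3959 ≈ 5337 mi, so the target fraction is f = 3800/5337 ≈ 0.712.
Interpolate at f ≈ 0.712 with slerp weights a = sin((1−f)δ)/sin δ ≈ 0.388, b = sin(fδ)/sin δ ≈ 0.840.
p = a·p₁ + b·p₂ ≈ (-0.508, 0.855, 0.106); φ = arcsin(p_z) ≈ 6.11°, λ = atan2(p_y, p_x) ≈ 120.73°.

≈ 6.1°N, 120.7°E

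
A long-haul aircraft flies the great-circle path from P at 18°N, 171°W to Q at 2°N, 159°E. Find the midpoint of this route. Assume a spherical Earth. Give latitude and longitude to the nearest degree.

Convert each endpoint to a unit vector on the sphere (x = cos φ cos λ, y = cos φ sin λ, z = sin φ).
The central angle between the endpoints is δ = arccos(p₁·p₂) ≈ 0.585 rad (33.5°).
Interpolate at f = 1/2 with slerp weights a = sin((1−f)δ)/sin δ ≈ 0.522, b = sin(fδ)/sin δ ≈ 0.522.
p = a·p₁ + b·p₂ ≈ (-0.978, 0.109, 0.180); φ = arcsin(p_z) ≈ 10.35°, λ = atan2(p_y, p_x) ≈ 173.62°.

≈ 10°N, 174°E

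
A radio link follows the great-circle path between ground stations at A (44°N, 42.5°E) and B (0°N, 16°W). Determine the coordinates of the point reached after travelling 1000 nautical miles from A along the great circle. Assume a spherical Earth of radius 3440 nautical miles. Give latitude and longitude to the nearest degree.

≈ (36°N, 24°E)

Write both endpoints as unit vectors p₁, p₂ with components (cos φ cos λ, cos φ sin λ, sin φ).
The central angle between the endpoints is δ = arccos(p₁·p₂) ≈ 1.185 rad (67.9°). The total great-circle distance is δ·R ≈ 1.185 × 3440 ≈ 4078 nmi, so the target fraction is f = 1000/4078 ≈ 0.245.
Interpolate at f ≈ 0.245 with slerp weights a = sin((1−f)δ)/sin δ ≈ 0.842, b = sin(fδ)/sin δ ≈ 0.309.
p = a·p₁ + b·p₂ ≈ (0.744, 0.324, 0.585); φ = arcsin(p_z) ≈ 35.79°, λ = atan2(p_y, p_x) ≈ 23.53°.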